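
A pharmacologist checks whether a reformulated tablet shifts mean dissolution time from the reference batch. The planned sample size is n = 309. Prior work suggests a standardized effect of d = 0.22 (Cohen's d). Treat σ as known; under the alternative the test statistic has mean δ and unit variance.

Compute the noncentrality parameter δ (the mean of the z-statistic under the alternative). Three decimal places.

δ = d·√n = 0.22 × √309 = 3.8672

δ ≈ 3.867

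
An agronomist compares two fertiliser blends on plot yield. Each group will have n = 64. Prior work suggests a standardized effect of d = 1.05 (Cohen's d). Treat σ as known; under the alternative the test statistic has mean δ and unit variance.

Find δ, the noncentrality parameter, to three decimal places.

δ = d·√(n/2) = 1.05 × √(64/2) = 5.9397

δ ≈ 5.940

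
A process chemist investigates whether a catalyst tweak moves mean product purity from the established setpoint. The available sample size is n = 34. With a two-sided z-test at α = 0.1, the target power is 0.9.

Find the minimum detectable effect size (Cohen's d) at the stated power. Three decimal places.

d ≈ 0.502

Required noncentrality: δ = z_{0.05} + z_{0.10} = 1.645 + 1.282 = 2.926.
(Lower-tail contribution to power is negligible for δ > 0.)
δ = d·√n ⇒ d = δ/√n = 2.926/√34 = 0.5019.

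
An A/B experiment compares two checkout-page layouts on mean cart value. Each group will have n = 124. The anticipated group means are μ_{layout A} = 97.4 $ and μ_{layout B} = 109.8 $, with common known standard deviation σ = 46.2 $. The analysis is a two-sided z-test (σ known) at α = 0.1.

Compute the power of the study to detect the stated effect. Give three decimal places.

Power ≈ 0.680

Standardized effect: d = |μ_{layout A} − μ_{layout B}| / σ = |97.4 − 109.8| / 46.2 = 0.2684
Noncentrality parameter: δ = d·√(n/2) = 0.2684 × √(124/2) = 2.1134
Two-sided α = 0.1 → critical value z_{0.05} = 1.645.
Power = Φ(δ − 1.645) + Φ(−δ − 1.645) = Φ(0.469) + Φ(-3.758) = 0.6803 + 0.0001 = 0.6804.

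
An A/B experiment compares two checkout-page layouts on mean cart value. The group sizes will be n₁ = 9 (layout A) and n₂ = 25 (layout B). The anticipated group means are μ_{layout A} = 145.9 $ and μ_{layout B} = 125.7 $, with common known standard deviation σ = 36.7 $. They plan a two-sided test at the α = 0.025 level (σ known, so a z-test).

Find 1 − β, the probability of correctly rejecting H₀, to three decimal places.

Power ≈ 0.205

Standardized effect: d = |μ_{layout A} − μ_{layout B}| / σ = |145.9 − 125.7| / 36.7 = 0.5504
Noncentrality parameter: δ = d / √(1/n₁ + 1/n₂) = 0.5504 / √(1/9 + 1/25) = 1.4159
Critical value for a two-sided test at α = 0.025: z_{α/2} = 2.241.
Power = Φ(δ − 2.241) + Φ(−δ − 2.241) = Φ(-0.825) + Φ(-3.657) = 0.2045 + 0.0001 = 0.2047.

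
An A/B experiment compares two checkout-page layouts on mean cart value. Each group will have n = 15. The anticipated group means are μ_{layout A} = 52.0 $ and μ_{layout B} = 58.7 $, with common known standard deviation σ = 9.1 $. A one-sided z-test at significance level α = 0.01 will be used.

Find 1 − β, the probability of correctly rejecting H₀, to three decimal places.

Standardized effect: d = |μ_{layout A} − μ_{layout B}| / σ = |52.0 − 58.7| / 9.1 = 0.7363
Noncentrality parameter: δ = d·√(n/2) = 0.7363 × √(15/2) = 2.0163
One-sided α = 0.01 → critical value z_{0.01} = 2.326.
Power = Φ(δ − 2.326) = Φ(-0.310) = 0.3783.

Power ≈ 0.378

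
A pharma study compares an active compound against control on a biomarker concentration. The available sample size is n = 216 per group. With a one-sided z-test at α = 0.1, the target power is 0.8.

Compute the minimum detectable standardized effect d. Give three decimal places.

Need Φ(δ − 1.282) = 0.8, so δ = 1.282 + 0.842 = 2.123.
δ = d·√(n/2) ⇒ d = δ/√(n/2) = 2.123/√(216/2) = 0.2043.

d ≈ 0.204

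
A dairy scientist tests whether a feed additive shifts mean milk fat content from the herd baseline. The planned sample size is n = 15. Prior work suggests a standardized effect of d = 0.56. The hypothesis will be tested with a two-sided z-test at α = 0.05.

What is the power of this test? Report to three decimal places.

Power ≈ 0.583

Noncentrality parameter: δ = d·√n = 0.56 × √15 = 2.1689
Two-sided α = 0.05 → critical value z_{0.025} = 1.960.
Power = Φ(δ − 1.960) + Φ(−δ − 1.960) = Φ(0.209) + Φ(-4.129) = 0.5827 + 0.0000 = 0.5828.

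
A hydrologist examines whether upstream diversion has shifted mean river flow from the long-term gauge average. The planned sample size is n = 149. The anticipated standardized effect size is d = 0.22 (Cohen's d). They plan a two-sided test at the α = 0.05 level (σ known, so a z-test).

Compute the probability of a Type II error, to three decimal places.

β ≈ 0.234

Noncentrality parameter: δ = d·√n = 0.22 × √149 = 2.6854
Critical value for a two-sided test at α = 0.05: z_{α/2} = 1.960.
Power = Φ(δ − 1.960) + Φ(−δ − 1.960) = Φ(0.725) + Φ(-4.645) = 0.7659 + 0.0000 = 0.7659.
Type II error: β = 1 − power = 1 − 0.7659 = 0.2341.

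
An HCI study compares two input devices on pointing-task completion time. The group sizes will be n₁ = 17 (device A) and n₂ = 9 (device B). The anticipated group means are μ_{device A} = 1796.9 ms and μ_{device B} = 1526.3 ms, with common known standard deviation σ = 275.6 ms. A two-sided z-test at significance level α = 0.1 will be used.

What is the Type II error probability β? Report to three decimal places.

Standardized effect: d = |μ_{device A} − μ_{device B}| / σ = |1796.9 − 1526.3| / 275.6 = 0.9819
Noncentrality parameter: δ = d / √(1/n₁ + 1/n₂) = 0.9819 / √(1/17 + 1/9) = 2.3818
Two-sided α = 0.1 → critical value z_{0.05} = 1.645.
Power = Φ(δ − 1.645) + Φ(−δ − 1.645) = Φ(0.737) + Φ(-4.027) = 0.7694 + 0.0000 = 0.7695.
Type II error: β = 1 − power = 1 − 0.7695 = 0.2305.

β ≈ 0.231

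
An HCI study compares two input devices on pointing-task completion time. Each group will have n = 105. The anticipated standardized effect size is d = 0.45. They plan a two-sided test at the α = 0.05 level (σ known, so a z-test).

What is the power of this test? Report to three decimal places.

Power ≈ 0.903

Noncentrality parameter: δ = d·√(n/2) = 0.45 × √(105/2) = 3.2606
Two-sided α = 0.05 → critical value z_{0.025} = 1.960.
Power = Φ(δ − 1.960) + Φ(−δ − 1.960) = Φ(1.301) + Φ(-5.221) = 0.9033 + 0.0000 = 0.9033.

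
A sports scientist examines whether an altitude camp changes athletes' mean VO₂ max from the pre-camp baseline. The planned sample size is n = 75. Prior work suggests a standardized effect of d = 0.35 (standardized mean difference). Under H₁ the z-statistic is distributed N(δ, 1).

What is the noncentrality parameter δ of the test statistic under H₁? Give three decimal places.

δ = d·√n = 0.35 × √75 = 3.0311

δ ≈ 3.031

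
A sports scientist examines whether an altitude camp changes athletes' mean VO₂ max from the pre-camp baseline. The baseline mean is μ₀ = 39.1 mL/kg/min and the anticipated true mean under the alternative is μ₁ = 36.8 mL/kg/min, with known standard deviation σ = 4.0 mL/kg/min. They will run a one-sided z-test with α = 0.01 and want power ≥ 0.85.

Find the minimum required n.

n = 35

Standardized effect: d = |μ₁ − μ₀| / σ = |36.8 − 39.1| / 4.0 = 0.5750
For power 0.85 need Φ(δ − z_{0.01}) = 0.85, so δ = z_{0.01} + z_{0.15} = 2.326 + 1.036 = 3.363.
δ = d·√n ⇒ n = (δ/d)² = (3.363 / 0.5750)² = 34.20.
Rounding up, n = 35.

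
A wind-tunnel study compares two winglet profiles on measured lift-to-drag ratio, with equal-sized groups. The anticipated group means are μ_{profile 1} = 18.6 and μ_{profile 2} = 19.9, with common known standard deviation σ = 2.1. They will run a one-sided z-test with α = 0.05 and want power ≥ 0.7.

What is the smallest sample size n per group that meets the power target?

Standardized effect: d = |μ_{profile 1} − μ_{profile 2}| / σ = |18.6 − 19.9| / 2.1 = 0.6190
Set Φ(δ − 1.645) = 0.7; then δ − 1.645 = Φ⁻¹(0.7) = 0.524, giving δ = 2.169.
δ = d·√(n/2) ⇒ n = 2(δ/d)² = 2 × (2.169 / 0.6190)² = 24.56.
Rounding up, n = 25 per group.

n = 25 per group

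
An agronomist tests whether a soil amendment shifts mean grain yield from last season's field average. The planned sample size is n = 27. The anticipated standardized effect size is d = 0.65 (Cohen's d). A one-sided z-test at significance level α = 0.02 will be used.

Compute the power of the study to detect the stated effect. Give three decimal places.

Noncentrality parameter: δ = d·√n = 0.65 × √27 = 3.3775
One-sided α = 0.02 → critical value z_{0.02} = 2.054.
Power = P(Z > 2.054 − δ) = Φ(1.324) = 0.9072.

Power ≈ 0.907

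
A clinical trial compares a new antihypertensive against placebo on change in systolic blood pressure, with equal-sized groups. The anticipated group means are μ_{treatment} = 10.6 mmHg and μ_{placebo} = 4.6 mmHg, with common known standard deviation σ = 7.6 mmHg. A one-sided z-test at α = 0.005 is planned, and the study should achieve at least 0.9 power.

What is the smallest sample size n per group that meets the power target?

n = 48 per group

Standardized effect: d = |μ_{treatment} − μ_{placebo}| / σ = |10.6 − 4.6| / 7.6 = 0.7895
For power 0.9 need Φ(δ − z_{0.005}) = 0.9, so δ = z_{0.005} + z_{0.10} = 2.576 + 1.282 = 3.857.
δ = d·√(n/2) ⇒ n = 2(δ/d)² = 2 × (3.857 / 0.7895)² = 47.75.
Round up to the next whole unit.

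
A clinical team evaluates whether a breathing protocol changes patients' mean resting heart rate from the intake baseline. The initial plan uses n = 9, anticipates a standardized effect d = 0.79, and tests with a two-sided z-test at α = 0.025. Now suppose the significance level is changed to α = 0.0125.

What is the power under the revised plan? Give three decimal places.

δ = d·√n = 0.79 × √9 = 2.3700 (unchanged). New critical value: z_{0.0063} = 2.498.
Revised power = Φ(δ − 2.498) + Φ(−δ − 2.498) = Φ(-0.128) + Φ(-4.868) = 0.4492 + 0.0000 = 0.4492.

Power ≈ 0.449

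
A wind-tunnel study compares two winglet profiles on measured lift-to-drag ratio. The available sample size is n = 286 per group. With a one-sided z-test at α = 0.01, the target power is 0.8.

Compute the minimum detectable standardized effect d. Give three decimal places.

d ≈ 0.265

Need Φ(δ − 2.326) = 0.8, so δ = 2.326 + 0.842 = 3.168.
δ = d·√(n/2) ⇒ d = δ/√(n/2) = 3.168/√(286/2) = 0.2649.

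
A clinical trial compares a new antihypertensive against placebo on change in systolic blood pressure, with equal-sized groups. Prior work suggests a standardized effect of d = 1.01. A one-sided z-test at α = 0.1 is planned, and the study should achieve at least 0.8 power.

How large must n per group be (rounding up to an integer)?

n = 9 per group

Set Φ(δ − 1.282) = 0.8; then δ − 1.282 = Φ⁻¹(0.8) = 0.842, giving δ = 2.123.
δ = d·√(n/2) ⇒ n = 2(δ/d)² = 2 × (2.123 / 1.01)² = 8.84.
Round up to the next whole unit.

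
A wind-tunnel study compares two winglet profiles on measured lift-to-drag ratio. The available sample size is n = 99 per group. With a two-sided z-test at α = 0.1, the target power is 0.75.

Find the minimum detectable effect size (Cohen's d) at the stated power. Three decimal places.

Required noncentrality: δ = z_{0.05} + z_{0.25} = 1.645 + 0.674 = 2.319.
(Lower-tail contribution to power is negligible for δ > 0.)
δ = d·√(n/2) ⇒ d = δ/√(n/2) = 2.319/√(99/2) = 0.3297.

d ≈ 0.330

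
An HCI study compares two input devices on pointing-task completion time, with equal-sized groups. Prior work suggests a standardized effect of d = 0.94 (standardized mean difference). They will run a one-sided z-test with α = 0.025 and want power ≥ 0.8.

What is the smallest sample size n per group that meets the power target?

Set Φ(δ − 1.960) = 0.8; then δ − 1.960 = Φ⁻¹(0.8) = 0.842, giving δ = 2.802.
δ = d·√(n/2) ⇒ n = 2(δ/d)² = 2 × (2.802 / 0.94)² = 17.77.
Round up to the next whole unit.

n = 18 per group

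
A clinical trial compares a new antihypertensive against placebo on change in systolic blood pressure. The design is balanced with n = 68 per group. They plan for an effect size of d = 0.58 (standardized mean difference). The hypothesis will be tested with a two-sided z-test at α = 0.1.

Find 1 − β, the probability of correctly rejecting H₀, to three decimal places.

Noncentrality parameter: δ = d·√(n/2) = 0.58 × √(68/2) = 3.3820
Two-sided α = 0.1 → critical value z_{0.05} = 1.645.
Power = Φ(δ − 1.645) + Φ(−δ − 1.645) = Φ(1.737) + Φ(-5.027) = 0.9588 + 0.0000 = 0.9588.

Power ≈ 0.959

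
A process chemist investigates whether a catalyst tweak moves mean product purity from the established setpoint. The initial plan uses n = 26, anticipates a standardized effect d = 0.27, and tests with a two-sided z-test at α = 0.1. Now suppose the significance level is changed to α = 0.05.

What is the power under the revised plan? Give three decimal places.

Power ≈ 0.280

δ = d·√n = 0.27 × √26 = 1.3767 (unchanged). New critical value: z_{0.025} = 1.960.
Revised power = Φ(δ − 1.960) + Φ(−δ − 1.960) = Φ(-0.583) + Φ(-3.337) = 0.2799 + 0.0004 = 0.2803.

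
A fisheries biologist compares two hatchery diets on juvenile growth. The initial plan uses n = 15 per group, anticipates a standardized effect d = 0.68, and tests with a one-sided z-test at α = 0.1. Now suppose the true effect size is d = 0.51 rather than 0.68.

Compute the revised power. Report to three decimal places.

Power ≈ 0.546

With d = 0.51: δ = d·√(n/2) = 0.51 × √(15/2) = 1.3967. Critical value z_{0.1} = 1.282.
Revised power = P(Z > 1.282 − δ) = Φ(0.115) = 0.5458.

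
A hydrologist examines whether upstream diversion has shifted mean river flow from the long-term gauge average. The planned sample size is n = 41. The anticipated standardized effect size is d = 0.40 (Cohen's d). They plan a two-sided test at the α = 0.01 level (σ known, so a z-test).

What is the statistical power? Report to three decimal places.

Power ≈ 0.494

Noncentrality parameter: δ = d·√n = 0.40 × √41 = 2.5612
Critical value for a two-sided test at α = 0.01: z_{α/2} = 2.576.
Power = Φ(δ − 2.576) + Φ(−δ − 2.576) = Φ(-0.015) + Φ(-5.137) = 0.4942 + 0.0000 = 0.4942.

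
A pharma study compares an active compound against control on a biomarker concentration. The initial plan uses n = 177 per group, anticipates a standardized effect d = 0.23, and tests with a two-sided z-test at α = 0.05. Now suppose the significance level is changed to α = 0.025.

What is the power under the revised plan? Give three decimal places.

δ = d·√(n/2) = 0.23 × √(177/2) = 2.1637 (unchanged). New critical value: z_{0.0125} = 2.241.
Revised power = Φ(δ − 2.241) + Φ(−δ − 2.241) = Φ(-0.078) + Φ(-4.405) = 0.4690 + 0.0000 = 0.4690.

Power ≈ 0.469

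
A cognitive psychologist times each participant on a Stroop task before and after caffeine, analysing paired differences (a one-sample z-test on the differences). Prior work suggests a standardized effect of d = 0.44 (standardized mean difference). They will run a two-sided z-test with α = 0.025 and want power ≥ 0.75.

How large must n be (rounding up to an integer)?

n = 44

Set Φ(δ − 2.241) = 0.75; then δ − 2.241 = Φ⁻¹(0.75) = 0.674, giving δ = 2.916.
(The Φ(−δ − z_{α/2}) term is vanishingly small for δ > 0 and is dropped in the standard sample-size formula.)
δ = d·√n ⇒ n = (δ/d)² = (2.916 / 0.44)² = 43.92.
Rounding up, n = 44.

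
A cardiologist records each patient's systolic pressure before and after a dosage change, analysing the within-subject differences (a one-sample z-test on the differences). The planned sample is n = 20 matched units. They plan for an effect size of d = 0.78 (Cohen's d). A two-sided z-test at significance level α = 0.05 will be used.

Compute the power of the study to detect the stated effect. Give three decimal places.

Noncentrality parameter: δ = d·√n = 0.78 × √20 = 3.4883
Critical value for a two-sided test at α = 0.05: z_{α/2} = 1.960.
Power = Φ(δ − 1.960) + Φ(−δ − 1.960) = Φ(1.528) + Φ(-5.448) = 0.9368 + 0.0000 = 0.9368.

Power ≈ 0.937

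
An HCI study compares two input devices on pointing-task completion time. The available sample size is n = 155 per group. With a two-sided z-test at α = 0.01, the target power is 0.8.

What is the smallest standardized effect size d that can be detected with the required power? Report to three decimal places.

d ≈ 0.388

Need Φ(δ − 2.576) = 0.8, so δ = 2.576 + 0.842 = 3.417.
(Lower-tail contribution to power is negligible for δ > 0.)
δ = d·√(n/2) ⇒ d = δ/√(n/2) = 3.417/√(155/2) = 0.3882.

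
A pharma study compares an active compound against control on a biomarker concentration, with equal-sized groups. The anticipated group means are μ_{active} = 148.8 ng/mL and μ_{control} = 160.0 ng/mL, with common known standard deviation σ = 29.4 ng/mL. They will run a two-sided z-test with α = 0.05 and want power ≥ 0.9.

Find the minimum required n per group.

Standardized effect: d = |μ_{active} − μ_{control}| / σ = |148.8 − 160.0| / 29.4 = 0.3810
For power 0.9 need Φ(δ − z_{0.025}) = 0.9, so δ = z_{0.025} + z_{0.10} = 1.960 + 1.282 = 3.242.
(For δ > 0 the lower-tail rejection region contributes negligibly to power, so the one-term inversion is standard.)
δ = d·√(n/2) ⇒ n = 2(δ/d)² = 2 × (3.242 / 0.3810)² = 144.81.
Rounding up, n = 145 per group.

n = 145 per group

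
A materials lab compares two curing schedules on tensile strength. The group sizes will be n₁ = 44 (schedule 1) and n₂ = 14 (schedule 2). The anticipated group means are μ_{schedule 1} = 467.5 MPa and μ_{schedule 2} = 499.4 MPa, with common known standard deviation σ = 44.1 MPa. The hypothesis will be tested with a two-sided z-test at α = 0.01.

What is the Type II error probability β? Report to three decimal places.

Standardized effect: d = |μ_{schedule 1} − μ_{schedule 2}| / σ = |467.5 − 499.4| / 44.1 = 0.7234
Noncentrality parameter: λ = d / √(1/n₁ + 1/n₂) = 0.7234 / √(1/44 + 1/14) = 2.3574
Critical value for a two-sided test at α = 0.01: z_{α/2} = 2.576.
Power = Φ(λ − 2.576) + Φ(−λ − 2.576) = Φ(-0.218) + Φ(-4.933) = 0.4135 + 0.0000 = 0.4135.
Type II error: β = 1 − power = 1 − 0.4135 = 0.5865.

β ≈ 0.586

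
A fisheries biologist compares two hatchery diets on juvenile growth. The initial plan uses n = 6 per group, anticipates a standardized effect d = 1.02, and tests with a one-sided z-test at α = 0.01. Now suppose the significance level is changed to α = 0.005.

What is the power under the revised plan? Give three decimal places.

δ = d·√(n/2) = 1.02 × √(6/2) = 1.7667 (unchanged). New critical value: z_{0.005} = 2.576.
Revised power = Φ(δ − 2.576) = Φ(-0.809) = 0.2092.

Power ≈ 0.209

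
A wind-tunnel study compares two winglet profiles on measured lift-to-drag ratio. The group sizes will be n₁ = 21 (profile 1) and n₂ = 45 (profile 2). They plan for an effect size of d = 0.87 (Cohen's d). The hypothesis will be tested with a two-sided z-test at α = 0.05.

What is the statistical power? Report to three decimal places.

Power ≈ 0.909

Noncentrality parameter: λ = d / √(1/n₁ + 1/n₂) = 0.87 / √(1/21 + 1/45) = 3.2920
Critical value for a two-sided test at α = 0.05: z_{α/2} = 1.960.
Power = Φ(λ − 1.960) + Φ(−λ − 1.960) = Φ(1.332) + Φ(-5.252) = 0.9086 + 0.0000 = 0.9086.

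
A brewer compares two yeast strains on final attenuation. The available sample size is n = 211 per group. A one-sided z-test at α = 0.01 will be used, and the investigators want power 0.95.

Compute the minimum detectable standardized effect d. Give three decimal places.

Required noncentrality: δ = z_{0.01} + z_{0.05} = 2.326 + 1.645 = 3.971.
δ = d·√(n/2) ⇒ d = δ/√(n/2) = 3.971/√(211/2) = 0.3866.

d ≈ 0.387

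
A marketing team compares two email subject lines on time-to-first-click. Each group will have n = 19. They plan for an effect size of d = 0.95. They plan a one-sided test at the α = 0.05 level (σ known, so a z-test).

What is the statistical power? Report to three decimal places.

Noncentrality parameter: δ = d·√(n/2) = 0.95 × √(19/2) = 2.9281
Critical value for a one-sided test at α = 0.05: z_α = 1.645.
Power = Φ(δ − 1.645) = Φ(1.283) = 0.9003.

Power ≈ 0.900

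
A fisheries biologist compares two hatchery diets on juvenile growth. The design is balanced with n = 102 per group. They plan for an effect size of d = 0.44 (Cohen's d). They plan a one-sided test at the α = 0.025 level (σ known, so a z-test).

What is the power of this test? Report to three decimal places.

Noncentrality parameter: δ = d·√(n/2) = 0.44 × √(102/2) = 3.1422
Critical value for a one-sided test at α = 0.025: z_α = 1.960.
Power = Φ(δ − 1.960) = Φ(1.182) = 0.8814.

Power ≈ 0.881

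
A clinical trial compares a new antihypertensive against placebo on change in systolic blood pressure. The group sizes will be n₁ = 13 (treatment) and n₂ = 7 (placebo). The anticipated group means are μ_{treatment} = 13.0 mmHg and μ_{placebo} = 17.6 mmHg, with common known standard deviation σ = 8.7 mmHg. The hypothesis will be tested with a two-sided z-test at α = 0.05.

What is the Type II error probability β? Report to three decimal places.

Standardized effect: d = |μ_{treatment} − μ_{placebo}| / σ = |13.0 − 17.6| / 8.7 = 0.5287
Noncentrality parameter: δ = d / √(1/n₁ + 1/n₂) = 0.5287 / √(1/13 + 1/7) = 1.1278
Two-sided α = 0.05 → critical value z_{0.025} = 1.960.
Power = Φ(δ − 1.960) + Φ(−δ − 1.960) = Φ(-0.832) + Φ(-3.088) = 0.2027 + 0.0010 = 0.2037.
Type II error: β = 1 − power = 1 − 0.2037 = 0.7963.

β ≈ 0.796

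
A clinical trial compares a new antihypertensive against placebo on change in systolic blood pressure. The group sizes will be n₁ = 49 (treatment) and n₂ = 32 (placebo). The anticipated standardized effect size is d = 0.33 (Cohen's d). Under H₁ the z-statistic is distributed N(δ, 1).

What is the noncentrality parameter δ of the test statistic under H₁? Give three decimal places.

δ ≈ 1.452

The noncentrality parameter scales effect size by the design's sample-size factor: δ = d / √(1/n₁ + 1/n₂) = 0.33 / √(1/49 + 1/32) = 1.4519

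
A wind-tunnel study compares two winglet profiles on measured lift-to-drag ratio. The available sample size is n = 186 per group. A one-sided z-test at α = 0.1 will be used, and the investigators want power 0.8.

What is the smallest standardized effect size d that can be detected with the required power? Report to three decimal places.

Required noncentrality: δ = z_{0.1} + z_{0.20} = 1.282 + 0.842 = 2.123.
δ = d·√(n/2) ⇒ d = δ/√(n/2) = 2.123/√(186/2) = 0.2202.

d ≈ 0.220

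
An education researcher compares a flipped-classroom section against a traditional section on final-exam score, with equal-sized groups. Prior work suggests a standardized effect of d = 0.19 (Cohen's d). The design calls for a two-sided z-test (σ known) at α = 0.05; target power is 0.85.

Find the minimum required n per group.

For power 0.85 need Φ(δ − z_{0.025}) = 0.85, so δ = z_{0.025} + z_{0.15} = 1.960 + 1.036 = 2.996.
(The Φ(−δ − z_{α/2}) term is vanishingly small for δ > 0 and is dropped in the standard sample-size formula.)
δ = d·√(n/2) ⇒ n = 2(δ/d)² = 2 × (2.996 / 0.19)² = 497.42.
Rounding up, n = 498 per group.

n = 498 per group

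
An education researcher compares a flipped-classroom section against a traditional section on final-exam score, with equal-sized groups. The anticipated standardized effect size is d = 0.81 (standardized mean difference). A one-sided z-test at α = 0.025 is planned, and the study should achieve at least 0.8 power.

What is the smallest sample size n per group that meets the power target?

For power 0.8 need Φ(δ − z_{0.025}) = 0.8, so δ = z_{0.025} + z_{0.20} = 1.960 + 0.842 = 2.802.
δ = d·√(n/2) ⇒ n = 2(δ/d)² = 2 × (2.802 / 0.81)² = 23.93.
Round up to the next whole unit.

n = 24 per group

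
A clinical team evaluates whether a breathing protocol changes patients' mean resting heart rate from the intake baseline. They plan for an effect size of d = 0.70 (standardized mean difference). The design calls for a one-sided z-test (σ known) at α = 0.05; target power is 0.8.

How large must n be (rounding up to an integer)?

Set Φ(δ − 1.645) = 0.8; then δ − 1.645 = Φ⁻¹(0.8) = 0.842, giving δ = 2.486.
δ = d·√n ⇒ n = (δ/d)² = (2.486 / 0.70)² = 12.62.
Rounding up, n = 13.

n = 13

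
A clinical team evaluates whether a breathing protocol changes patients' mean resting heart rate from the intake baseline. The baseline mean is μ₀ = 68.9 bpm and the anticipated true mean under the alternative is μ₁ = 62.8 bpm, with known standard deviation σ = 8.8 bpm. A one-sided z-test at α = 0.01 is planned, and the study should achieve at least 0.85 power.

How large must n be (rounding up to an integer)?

Standardized effect: d = |μ₁ − μ₀| / σ = |62.8 − 68.9| / 8.8 = 0.6932
Set Φ(δ − 2.326) = 0.85; then δ − 2.326 = Φ⁻¹(0.85) = 1.036, giving δ = 3.363.
δ = d·√n ⇒ n = (δ/d)² = (3.363 / 0.6932)² = 23.53.
Rounding up, n = 24.

n = 24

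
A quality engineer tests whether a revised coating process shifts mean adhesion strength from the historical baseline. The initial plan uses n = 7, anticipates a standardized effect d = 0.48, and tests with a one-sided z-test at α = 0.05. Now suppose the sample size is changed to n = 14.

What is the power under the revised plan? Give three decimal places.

Power ≈ 0.560

With n = 14: δ = d·√n = 0.48 × √14 = 1.7960. Critical value z_{0.05} = 1.645.
Revised power = P(Z > 1.645 − δ) = Φ(0.151) = 0.5601.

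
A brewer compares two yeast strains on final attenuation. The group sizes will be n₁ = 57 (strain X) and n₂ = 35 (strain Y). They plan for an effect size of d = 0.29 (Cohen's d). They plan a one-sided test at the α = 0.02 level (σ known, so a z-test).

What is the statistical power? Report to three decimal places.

Power ≈ 0.241

Noncentrality parameter: δ = d / √(1/n₁ + 1/n₂) = 0.29 / √(1/57 + 1/35) = 1.3504
Critical value for a one-sided test at α = 0.02: z_α = 2.054.
Power = Φ(δ − 2.054) = Φ(-0.703) = 0.2409.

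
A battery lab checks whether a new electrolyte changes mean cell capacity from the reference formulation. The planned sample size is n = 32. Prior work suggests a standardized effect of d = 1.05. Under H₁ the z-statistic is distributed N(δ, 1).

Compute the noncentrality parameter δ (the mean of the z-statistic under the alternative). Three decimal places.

δ ≈ 5.940

δ = d·√n = 1.05 × √32 = 5.9397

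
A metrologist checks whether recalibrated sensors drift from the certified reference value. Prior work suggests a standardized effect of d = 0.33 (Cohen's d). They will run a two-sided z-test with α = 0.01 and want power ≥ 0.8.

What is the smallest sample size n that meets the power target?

n = 108

Set Φ(δ − 2.576) = 0.8; then δ − 2.576 = Φ⁻¹(0.8) = 0.842, giving δ = 3.417.
(Ignoring the negligible lower-tail rejection probability gives the usual closed-form inversion.)
δ = d·√n ⇒ n = (δ/d)² = (3.417 / 0.33)² = 107.24.
Round up to the next whole unit.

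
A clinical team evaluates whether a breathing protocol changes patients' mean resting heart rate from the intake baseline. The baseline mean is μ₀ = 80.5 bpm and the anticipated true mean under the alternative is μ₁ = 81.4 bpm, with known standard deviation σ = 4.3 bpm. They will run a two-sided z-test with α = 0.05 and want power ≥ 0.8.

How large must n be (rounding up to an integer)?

Standardized effect: d = |μ₁ − μ₀| / σ = |81.4 − 80.5| / 4.3 = 0.2093
For power 0.8 need Φ(δ − z_{0.025}) = 0.8, so δ = z_{0.025} + z_{0.20} = 1.960 + 0.842 = 2.802.
(For δ > 0 the lower-tail rejection region contributes negligibly to power, so the one-term inversion is standard.)
δ = d·√n ⇒ n = (δ/d)² = (2.802 / 0.2093)² = 179.17.
Round up to the next whole unit.

n = 180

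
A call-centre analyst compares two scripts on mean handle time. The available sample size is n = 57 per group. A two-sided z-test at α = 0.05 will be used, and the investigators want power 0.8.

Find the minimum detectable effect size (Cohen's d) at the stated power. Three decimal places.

Required noncentrality: δ = z_{0.025} + z_{0.20} = 1.960 + 0.842 = 2.802.
(The second rejection-region term Φ(−δ − z_{α/2}) is negligible and dropped.)
δ = d·√(n/2) ⇒ d = δ/√(n/2) = 2.802/√(57/2) = 0.5248.

d ≈ 0.525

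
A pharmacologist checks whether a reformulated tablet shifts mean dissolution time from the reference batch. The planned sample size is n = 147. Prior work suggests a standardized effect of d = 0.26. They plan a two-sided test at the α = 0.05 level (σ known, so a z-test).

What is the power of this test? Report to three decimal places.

Noncentrality parameter: λ = d·√n = 0.26 × √147 = 3.1523
Critical value for a two-sided test at α = 0.05: z_{α/2} = 1.960.
Power = Φ(λ − 1.960) + Φ(−λ − 1.960) = Φ(1.192) + Φ(-5.112) = 0.8834 + 0.0000 = 0.8834.

Power ≈ 0.883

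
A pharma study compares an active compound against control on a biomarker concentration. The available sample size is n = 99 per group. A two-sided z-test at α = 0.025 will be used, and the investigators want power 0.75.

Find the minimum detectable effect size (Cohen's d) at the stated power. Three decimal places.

d ≈ 0.414

Need Φ(δ − 2.241) = 0.75, so δ = 2.241 + 0.674 = 2.916.
(Lower-tail contribution to power is negligible for δ > 0.)
δ = d·√(n/2) ⇒ d = δ/√(n/2) = 2.916/√(99/2) = 0.4144.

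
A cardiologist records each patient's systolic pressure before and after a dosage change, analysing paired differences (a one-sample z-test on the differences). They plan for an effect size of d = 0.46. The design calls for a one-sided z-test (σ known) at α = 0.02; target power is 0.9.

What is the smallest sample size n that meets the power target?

n = 53

Set Φ(δ − 2.054) = 0.9; then δ − 2.054 = Φ⁻¹(0.9) = 1.282, giving δ = 3.335.
δ = d·√n ⇒ n = (δ/d)² = (3.335 / 0.46)² = 52.57.
Round up to the next whole unit.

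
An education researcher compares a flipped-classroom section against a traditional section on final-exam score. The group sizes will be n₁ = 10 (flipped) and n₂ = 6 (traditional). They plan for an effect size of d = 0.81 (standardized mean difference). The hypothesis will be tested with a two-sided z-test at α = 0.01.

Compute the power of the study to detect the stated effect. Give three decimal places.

Power ≈ 0.157

Noncentrality parameter: δ = d / √(1/n₁ + 1/n₂) = 0.81 / √(1/10 + 1/6) = 1.5686
Critical value for a two-sided test at α = 0.01: z_{α/2} = 2.576.
Power = Φ(δ − 2.576) + Φ(−δ − 2.576) = Φ(-1.007) + Φ(-4.144) = 0.1569 + 0.0000 = 0.1569.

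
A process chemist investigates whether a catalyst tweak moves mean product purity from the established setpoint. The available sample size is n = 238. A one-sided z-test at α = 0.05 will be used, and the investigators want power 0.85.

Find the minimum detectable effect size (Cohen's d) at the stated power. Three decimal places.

Need Φ(δ − 1.645) = 0.85, so δ = 1.645 + 1.036 = 2.681.
δ = d·√n ⇒ d = δ/√n = 2.681/√238 = 0.1738.

d ≈ 0.174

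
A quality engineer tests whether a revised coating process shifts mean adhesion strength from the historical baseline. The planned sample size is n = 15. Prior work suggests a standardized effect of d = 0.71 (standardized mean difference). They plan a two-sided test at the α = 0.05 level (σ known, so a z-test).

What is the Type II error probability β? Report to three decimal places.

β ≈ 0.215

Noncentrality parameter: δ = d·√n = 0.71 × √15 = 2.7498
Critical value for a two-sided test at α = 0.05: z_{α/2} = 1.960.
Power = Φ(δ − 1.960) + Φ(−δ − 1.960) = Φ(0.790) + Φ(-4.710) = 0.7852 + 0.0000 = 0.7852.
Type II error: β = 1 − power = 1 − 0.7852 = 0.2148.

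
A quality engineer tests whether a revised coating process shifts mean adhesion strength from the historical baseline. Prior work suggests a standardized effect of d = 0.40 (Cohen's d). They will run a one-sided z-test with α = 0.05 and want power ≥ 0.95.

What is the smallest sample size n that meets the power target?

For power 0.95 need Φ(δ − z_{0.05}) = 0.95, so δ = z_{0.05} + z_{0.05} = 1.645 + 1.645 = 3.290.
δ = d·√n ⇒ n = (δ/d)² = (3.290 / 0.40)² = 67.64.
Rounding up, n = 68.

n = 68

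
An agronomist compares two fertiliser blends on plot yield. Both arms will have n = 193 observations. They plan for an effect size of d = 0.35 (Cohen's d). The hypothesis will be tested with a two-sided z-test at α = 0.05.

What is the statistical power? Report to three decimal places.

Power ≈ 0.930

Noncentrality parameter: δ = d·√(n/2) = 0.35 × √(193/2) = 3.4382
Critical value for a two-sided test at α = 0.05: z_{α/2} = 1.960.
Power = Φ(δ − 1.960) + Φ(−δ − 1.960) = Φ(1.478) + Φ(-5.398) = 0.9303 + 0.0000 = 0.9303.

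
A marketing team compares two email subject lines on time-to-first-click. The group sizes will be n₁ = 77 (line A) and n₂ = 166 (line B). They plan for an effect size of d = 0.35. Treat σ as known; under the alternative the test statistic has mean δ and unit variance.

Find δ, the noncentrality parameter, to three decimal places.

δ ≈ 2.538

The noncentrality parameter scales effect size by the design's sample-size factor: δ = d / √(1/n₁ + 1/n₂) = 0.35 / √(1/77 + 1/166) = 2.5384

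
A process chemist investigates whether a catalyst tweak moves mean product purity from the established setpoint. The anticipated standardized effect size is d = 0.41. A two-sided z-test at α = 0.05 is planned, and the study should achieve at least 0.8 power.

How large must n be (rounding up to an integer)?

Set Φ(δ − 1.960) = 0.8; then δ − 1.960 = Φ⁻¹(0.8) = 0.842, giving δ = 2.802.
(The Φ(−δ − z_{α/2}) term is vanishingly small for δ > 0 and is dropped in the standard sample-size formula.)
δ = d·√n ⇒ n = (δ/d)² = (2.802 / 0.41)² = 46.69.
Rounding up, n = 47.

n = 47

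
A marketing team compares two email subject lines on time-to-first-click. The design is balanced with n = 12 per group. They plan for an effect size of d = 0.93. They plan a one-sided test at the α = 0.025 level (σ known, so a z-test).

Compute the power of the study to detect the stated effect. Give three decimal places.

Power ≈ 0.625

Noncentrality parameter: δ = d·√(n/2) = 0.93 × √(12/2) = 2.2780
Critical value for a one-sided test at α = 0.025: z_α = 1.960.
Power = P(Z > 1.960 − δ) = Φ(0.318) = 0.6248.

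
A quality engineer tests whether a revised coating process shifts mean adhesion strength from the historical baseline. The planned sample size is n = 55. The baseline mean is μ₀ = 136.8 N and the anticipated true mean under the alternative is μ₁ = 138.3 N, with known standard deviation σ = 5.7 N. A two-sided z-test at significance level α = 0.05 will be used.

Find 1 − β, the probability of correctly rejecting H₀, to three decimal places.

Power ≈ 0.497

Standardized effect: d = |μ₁ − μ₀| / σ = |138.3 − 136.8| / 5.7 = 0.2632
Noncentrality parameter: δ = d·√n = 0.2632 × √55 = 1.9516
Two-sided α = 0.05 → critical value z_{0.025} = 1.960.
Power = Φ(δ − 1.960) + Φ(−δ − 1.960) = Φ(-0.008) + Φ(-3.912) = 0.4967 + 0.0000 = 0.4967.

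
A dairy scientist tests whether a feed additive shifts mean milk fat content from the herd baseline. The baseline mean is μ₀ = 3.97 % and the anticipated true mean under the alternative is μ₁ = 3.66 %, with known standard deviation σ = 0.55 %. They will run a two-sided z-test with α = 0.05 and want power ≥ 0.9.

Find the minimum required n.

n = 34

Standardized effect: d = |μ₁ − μ₀| / σ = |3.66 − 3.97| / 0.55 = 0.5636
Set Φ(δ − 1.960) = 0.9; then δ − 1.960 = Φ⁻¹(0.9) = 1.282, giving δ = 3.242.
(Ignoring the negligible lower-tail rejection probability gives the usual closed-form inversion.)
δ = d·√n ⇒ n = (δ/d)² = (3.242 / 0.5636)² = 33.07.
Round up to the next whole unit.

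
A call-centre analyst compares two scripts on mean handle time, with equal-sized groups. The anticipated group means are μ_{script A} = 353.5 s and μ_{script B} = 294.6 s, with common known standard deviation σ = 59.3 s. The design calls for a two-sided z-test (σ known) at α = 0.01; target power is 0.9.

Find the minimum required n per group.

n = 31 per group

Standardized effect: d = |μ_{script A} − μ_{script B}| / σ = |353.5 − 294.6| / 59.3 = 0.9933
Set Φ(δ − 2.576) = 0.9; then δ − 2.576 = Φ⁻¹(0.9) = 1.282, giving δ = 3.857.
(The Φ(−δ − z_{α/2}) term is vanishingly small for δ > 0 and is dropped in the standard sample-size formula.)
δ = d·√(n/2) ⇒ n = 2(δ/d)² = 2 × (3.857 / 0.9933)² = 30.16.
Rounding up, n = 31 per group.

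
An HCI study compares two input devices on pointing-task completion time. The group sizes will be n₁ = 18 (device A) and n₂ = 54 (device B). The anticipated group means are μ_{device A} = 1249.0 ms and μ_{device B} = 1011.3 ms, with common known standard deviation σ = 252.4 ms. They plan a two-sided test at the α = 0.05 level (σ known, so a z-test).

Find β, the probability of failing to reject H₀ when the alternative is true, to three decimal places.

Standardized effect: d = |μ_{device A} − μ_{device B}| / σ = |1249.0 − 1011.3| / 252.4 = 0.9418
Noncentrality parameter: δ = d / √(1/n₁ + 1/n₂) = 0.9418 / √(1/18 + 1/54) = 3.4602
Two-sided α = 0.05 → critical value z_{0.025} = 1.960.
Power = Φ(δ − 1.960) + Φ(−δ − 1.960) = Φ(1.500) + Φ(-5.420) = 0.9332 + 0.0000 = 0.9332.
Type II error: β = 1 − power = 1 − 0.9332 = 0.0668.

β ≈ 0.067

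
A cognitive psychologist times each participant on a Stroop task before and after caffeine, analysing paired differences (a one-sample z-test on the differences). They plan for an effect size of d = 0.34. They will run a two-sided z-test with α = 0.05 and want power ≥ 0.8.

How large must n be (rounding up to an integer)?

For power 0.8 need Φ(δ − z_{0.025}) = 0.8, so δ = z_{0.025} + z_{0.20} = 1.960 + 0.842 = 2.802.
(For δ > 0 the lower-tail rejection region contributes negligibly to power, so the one-term inversion is standard.)
δ = d·√n ⇒ n = (δ/d)² = (2.802 / 0.34)² = 67.90.
Rounding up, n = 68.

n = 68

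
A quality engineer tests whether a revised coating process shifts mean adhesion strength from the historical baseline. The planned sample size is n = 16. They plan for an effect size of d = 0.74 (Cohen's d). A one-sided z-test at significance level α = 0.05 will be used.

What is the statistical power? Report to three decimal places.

Power ≈ 0.906

Noncentrality parameter: δ = d·√n = 0.74 × √16 = 2.9600
One-sided α = 0.05 → critical value z_{0.05} = 1.645.
Power = Φ(δ − 1.645) = Φ(1.315) = 0.9058.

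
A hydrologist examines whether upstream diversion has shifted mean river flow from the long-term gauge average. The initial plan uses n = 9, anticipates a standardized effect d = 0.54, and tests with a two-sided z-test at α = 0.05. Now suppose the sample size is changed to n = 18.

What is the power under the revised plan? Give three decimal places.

With n = 18: δ = d·√n = 0.54 × √18 = 2.2910. Critical value z_{0.025} = 1.960.
Revised power = Φ(δ − 1.960) + Φ(−δ − 1.960) = Φ(0.331) + Φ(-4.251) = 0.6297 + 0.0000 = 0.6297.

Power ≈ 0.630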